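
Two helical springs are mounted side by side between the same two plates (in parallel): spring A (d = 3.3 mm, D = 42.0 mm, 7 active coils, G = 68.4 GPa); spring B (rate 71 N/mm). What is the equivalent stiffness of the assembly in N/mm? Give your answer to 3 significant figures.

k_A = Gd⁴/(8D³N_a) = (68.4×10³)(3.3⁴)/(8·42.0³·7) = 1.9551 N/mm
Parallel: k_eq = 1.9551 + 71 = 72.955 N/mm

73.0 N/mm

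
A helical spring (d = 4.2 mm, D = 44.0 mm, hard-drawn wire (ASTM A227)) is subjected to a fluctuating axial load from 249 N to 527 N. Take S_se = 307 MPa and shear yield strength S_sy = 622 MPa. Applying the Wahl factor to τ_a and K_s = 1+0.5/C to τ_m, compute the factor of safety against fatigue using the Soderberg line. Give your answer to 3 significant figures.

0.566

C = D/d = 44.0/4.2 = 10.4762; K_W = (4C−1)/(4C−4)+0.615/C = 1.1379; K_s = 1+0.5/C = 1.0477
F_a = (F_max−F_min)/2 = 139 N; F_m = (F_max+F_min)/2 = 388 N
τ_a = K_W·8F_aD/(πd³) = 1.1379 × 210.21 = 239.19 MPa
τ_m = K_s·8F_mD/(πd³) = 1.0477 × 586.78 = 614.79 MPa
Soderberg: 1/n_f = τ_a/S_se + τ_m/S_sy = 239.19/307 + 614.79/622 = 0.77912 + 0.98840 = 1.7675
n_f = 1/1.7675 = 0.5658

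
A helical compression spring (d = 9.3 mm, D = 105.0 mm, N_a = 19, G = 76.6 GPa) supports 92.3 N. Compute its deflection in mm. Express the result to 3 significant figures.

28.3 mm

k = Gd⁴/(8D³N_a) = (76.6×10³)(9.3⁴)/(8·105.0³·19) = 3.2565 N/mm
δ = F/k = 92.3 / 3.2565 = 28.343 mm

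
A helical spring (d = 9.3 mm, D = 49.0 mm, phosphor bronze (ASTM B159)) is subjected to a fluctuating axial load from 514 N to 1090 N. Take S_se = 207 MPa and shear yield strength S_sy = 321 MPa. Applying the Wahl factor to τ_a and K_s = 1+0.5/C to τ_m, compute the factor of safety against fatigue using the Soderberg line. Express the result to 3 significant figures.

1.42

C = D/d = 49.0/9.3 = 5.2688; K_W = (4C−1)/(4C−4)+0.615/C = 1.2924; K_s = 1+0.5/C = 1.0949
F_a = (F_max−F_min)/2 = 288 N; F_m = (F_max+F_min)/2 = 802 N
τ_a = K_W·8F_aD/(πd³) = 1.2924 × 44.677 = 57.741 MPa
τ_m = K_s·8F_mD/(πd³) = 1.0949 × 124.41 = 136.22 MPa
Soderberg: 1/n_f = τ_a/S_se + τ_m/S_sy = 57.741/207 + 136.22/321 = 0.27894 + 0.42436 = 0.7033
n_f = 1/0.7033 = 1.422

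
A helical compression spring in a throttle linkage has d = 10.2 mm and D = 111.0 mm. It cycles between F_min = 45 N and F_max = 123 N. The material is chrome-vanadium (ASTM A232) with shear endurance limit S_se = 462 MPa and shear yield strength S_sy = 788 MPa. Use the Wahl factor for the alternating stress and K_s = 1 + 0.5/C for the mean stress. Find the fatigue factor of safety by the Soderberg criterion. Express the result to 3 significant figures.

18.1

C = D/d = 111.0/10.2 = 10.8824; K_W = (4C−1)/(4C−4)+0.615/C = 1.1324; K_s = 1+0.5/C = 1.0459
F_a = (F_max−F_min)/2 = 39 N; F_m = (F_max+F_min)/2 = 84 N
τ_a = K_W·8F_aD/(πd³) = 1.1324 × 10.388 = 11.763 MPa
τ_m = K_s·8F_mD/(πd³) = 1.0459 × 22.374 = 23.402 MPa
Soderberg: 1/n_f = τ_a/S_se + τ_m/S_sy = 11.763/462 + 23.402/788 = 0.02546 + 0.02970 = 0.05516
n_f = 1/0.05516 = 18.13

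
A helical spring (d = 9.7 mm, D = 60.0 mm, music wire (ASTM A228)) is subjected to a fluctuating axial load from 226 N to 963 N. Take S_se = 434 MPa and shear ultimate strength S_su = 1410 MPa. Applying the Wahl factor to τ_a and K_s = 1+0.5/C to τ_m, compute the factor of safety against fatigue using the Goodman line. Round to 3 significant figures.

3.95

C = D/d = 60.0/9.7 = 6.1856; K_W = (4C−1)/(4C−4)+0.615/C = 1.2441; K_s = 1+0.5/C = 1.0808
F_a = (F_max−F_min)/2 = 368.5 N; F_m = (F_max+F_min)/2 = 594.5 N
τ_a = K_W·8F_aD/(πd³) = 1.2441 × 61.69 = 76.746 MPa
τ_m = K_s·8F_mD/(πd³) = 1.0808 × 99.524 = 107.57 MPa
Goodman: 1/n_f = τ_a/S_se + τ_m/S_su = 76.746/434 + 107.57/1410 = 0.17683 + 0.07629 = 0.25312
n_f = 1/0.25312 = 3.951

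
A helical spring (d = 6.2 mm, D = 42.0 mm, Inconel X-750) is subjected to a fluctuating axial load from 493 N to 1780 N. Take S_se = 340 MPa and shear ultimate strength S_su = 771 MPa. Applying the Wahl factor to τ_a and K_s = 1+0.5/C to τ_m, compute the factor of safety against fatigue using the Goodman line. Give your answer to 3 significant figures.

0.572

C = D/d = 42.0/6.2 = 6.7742; K_W = (4C−1)/(4C−4)+0.615/C = 1.2207; K_s = 1+0.5/C = 1.0738
F_a = (F_max−F_min)/2 = 643.5 N; F_m = (F_max+F_min)/2 = 1136.5 N
τ_a = K_W·8F_aD/(πd³) = 1.2207 × 288.78 = 352.5 MPa
τ_m = K_s·8F_mD/(πd³) = 1.0738 × 510.02 = 547.66 MPa
Goodman: 1/n_f = τ_a/S_se + τ_m/S_su = 352.5/340 + 547.66/771 = 1.03677 + 0.71032 = 1.7471
n_f = 1/1.7471 = 0.5724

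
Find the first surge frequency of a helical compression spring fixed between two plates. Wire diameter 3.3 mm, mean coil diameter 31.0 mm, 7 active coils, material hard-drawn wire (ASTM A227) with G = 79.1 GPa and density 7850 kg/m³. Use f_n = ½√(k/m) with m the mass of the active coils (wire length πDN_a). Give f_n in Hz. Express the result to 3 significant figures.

k = Gd⁴/(8D³N_a) = (79.1×10³)(3.3⁴)/(8·31.0³·7) = 5.6229 N/mm = 5622.9 N/m
Wire length L = πDN_a = π·31.0·7 = 681.73 mm
m = ρ·(πd²/4)·L = 7850 × 8.553×10⁻⁶ m² × 0.68173 m = 0.045772 kg
f_n = ½√(k/m) = 0.5·√(5622.9/0.045772) = 0.5·√(1.2285e+05) = 175.25 Hz

175 Hz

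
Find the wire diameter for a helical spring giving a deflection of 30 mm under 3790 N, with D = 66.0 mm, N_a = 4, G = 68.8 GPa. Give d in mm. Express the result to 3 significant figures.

Required rate k = F/δ = 3790/30 = 126.33 N/mm
d = (8D³N_a·k / G)^(1/4) = (8·66.0³·4·126.33 / (68.8×10³))^0.25
  = (16893)^0.25 = 11.4006 mm

11.4 mm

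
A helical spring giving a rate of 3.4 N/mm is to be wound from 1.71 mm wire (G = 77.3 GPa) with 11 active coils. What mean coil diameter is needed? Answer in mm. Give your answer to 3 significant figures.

D = (Gd⁴/(8N_a·k))^(1/3) = (77.3×10³·1.71⁴/(8·11·3.4))^(1/3)
  = (2209.03)^(1/3) = 13.0237 mm

13.0 mm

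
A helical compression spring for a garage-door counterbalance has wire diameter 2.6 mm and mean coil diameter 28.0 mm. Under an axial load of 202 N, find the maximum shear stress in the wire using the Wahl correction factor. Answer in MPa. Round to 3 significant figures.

929 MPa

Spring index C = D/d = 28.0/2.6 = 10.7692
K_W = (4C−1)/(4C−4) + 0.615/C = 42.077/39.077 + 0.0571 = 1.1339
τ₀ = 8FD/(πd³) = 8·202·28.0/(π·2.6³) = 45248/55.217 = 819.46 MPa
τ_max = K·τ₀ = 1.1339 × 819.46 = 929.17 MPa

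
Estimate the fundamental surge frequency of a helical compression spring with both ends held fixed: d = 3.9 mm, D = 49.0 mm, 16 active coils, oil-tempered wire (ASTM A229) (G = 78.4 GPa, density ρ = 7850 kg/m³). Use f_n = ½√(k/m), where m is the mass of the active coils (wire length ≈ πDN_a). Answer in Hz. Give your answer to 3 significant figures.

k = Gd⁴/(8D³N_a) = (78.4×10³)(3.9⁴)/(8·49.0³·16) = 1.2044 N/mm = 1204.4 N/m
Wire length L = πDN_a = π·49.0·16 = 2463 mm
m = ρ·(πd²/4)·L = 7850 × 11.946×10⁻⁶ m² × 2.463 m = 0.23097 kg
f_n = ½√(k/m) = 0.5·√(1204.4/0.23097) = 0.5·√(5214.6) = 36.106 Hz

36.1 Hz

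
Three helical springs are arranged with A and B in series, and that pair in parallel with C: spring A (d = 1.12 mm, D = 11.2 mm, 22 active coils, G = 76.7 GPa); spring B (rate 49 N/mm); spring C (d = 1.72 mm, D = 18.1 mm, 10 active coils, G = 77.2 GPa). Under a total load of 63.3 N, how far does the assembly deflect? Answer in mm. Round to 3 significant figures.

33.2 mm

k_A = Gd⁴/(8D³N_a) = (76.7×10³)(1.12⁴)/(8·11.2³·22) = 0.48809 N/mm
k_C = Gd⁴/(8D³N_a) = (77.2×10³)(1.72⁴)/(8·18.1³·10) = 1.4243 N/mm
Springs A,B series: k_AB = 1/(1/0.48809+1/49) = 0.48328 N/mm; parallel with C: k_eq = 0.48328+1.4243 = 1.9076 N/mm
δ = F/k_eq = 63.3/1.9076 = 33.183 mm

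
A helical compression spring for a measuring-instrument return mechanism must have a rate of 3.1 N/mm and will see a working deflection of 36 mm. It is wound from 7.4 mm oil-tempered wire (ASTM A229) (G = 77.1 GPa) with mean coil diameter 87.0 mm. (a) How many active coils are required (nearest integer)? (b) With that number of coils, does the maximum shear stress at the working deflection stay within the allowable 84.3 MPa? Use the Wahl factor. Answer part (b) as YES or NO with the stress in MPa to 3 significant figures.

N_a = Gd⁴/(8D³k) = (77.1×10³)(7.4⁴)/(8·87.0³·3.1) = 14.16 → N_a = 14
Actual rate k = Gd⁴/(8D³·14) = 3.1348 N/mm
Working load F = kδ = 3.1348·36 = 112.85 N
C = 87.0/7.4 = 11.7568; K_W = (4C−1)/(4C−4)+0.615/C = 1.1220
τ_max = K_W·8FD/(πd³) = 1.1220·61.698 = 69.227 MPa
τ_max ≤ 84.3 MPa → acceptable

(a) 14 coils; (b) YES, τ_max = 69.2 MPa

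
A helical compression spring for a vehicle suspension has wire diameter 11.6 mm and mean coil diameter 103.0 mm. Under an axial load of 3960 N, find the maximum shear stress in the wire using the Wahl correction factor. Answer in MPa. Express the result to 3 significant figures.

Spring index C = D/d = 103.0/11.6 = 8.8793
K_W = (4C−1)/(4C−4) + 0.615/C = 34.517/31.517 + 0.0693 = 1.1644
τ₀ = 8FD/(πd³) = 8·3960·103.0/(π·11.6³) = 3.26304e+06/4903.7 = 665.42 MPa
τ_max = K·τ₀ = 1.1644 × 665.42 = 774.85 MPa

775 MPa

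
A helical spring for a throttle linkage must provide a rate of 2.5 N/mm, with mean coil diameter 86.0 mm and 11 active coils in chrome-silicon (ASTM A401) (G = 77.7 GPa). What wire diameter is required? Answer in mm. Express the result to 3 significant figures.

6.51 mm

d = (8D³N_a·k / G)^(1/4) = (8·86.0³·11·2.5 / (77.7×10³))^0.25
  = (1800.9)^0.25 = 6.5144 mm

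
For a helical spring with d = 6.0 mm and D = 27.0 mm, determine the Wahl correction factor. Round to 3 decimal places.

C = D/d = 27.0/6.0 = 4.5000
K_W = (4C−1)/(4C−4) + 0.615/C = 17.000/14.000 + 0.1367 = 1.3510

1.351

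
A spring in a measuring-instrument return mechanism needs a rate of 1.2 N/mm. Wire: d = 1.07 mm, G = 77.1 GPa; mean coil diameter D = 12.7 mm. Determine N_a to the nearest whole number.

N_a = Gd⁴/(8D³k) = (77.1×10³ × 1.07⁴)/(8 × 12.7³ × 1.2)
    = 101062 / 19664.5 = 5.139 → 5 coils

5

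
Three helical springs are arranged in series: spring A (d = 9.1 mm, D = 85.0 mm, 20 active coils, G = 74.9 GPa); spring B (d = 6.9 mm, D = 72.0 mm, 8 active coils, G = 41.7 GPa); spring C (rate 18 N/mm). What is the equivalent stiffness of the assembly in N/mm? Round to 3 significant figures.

2.00 N/mm

k_A = Gd⁴/(8D³N_a) = (74.9×10³)(9.1⁴)/(8·85.0³·20) = 5.2272 N/mm
k_B = Gd⁴/(8D³N_a) = (41.7×10³)(6.9⁴)/(8·72.0³·8) = 3.9569 N/mm
Series: 1/k_eq = 1/5.2272 + 1/3.9569 + 1/18 = 0.49959; k_eq = 2.0017 N/mm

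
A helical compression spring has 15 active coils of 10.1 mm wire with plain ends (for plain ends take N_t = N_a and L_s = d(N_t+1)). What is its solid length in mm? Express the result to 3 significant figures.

162 mm

plain ends: N_t = N_a = 15
L_s = d·(N_t+1) = 10.1 × 16 = 161.6 mm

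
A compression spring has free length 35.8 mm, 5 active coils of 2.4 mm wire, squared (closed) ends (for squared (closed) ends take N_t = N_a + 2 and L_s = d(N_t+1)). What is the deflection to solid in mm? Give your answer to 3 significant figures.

N_t = 7; L_s = 2.4·8 = 19.2 mm
δ_solid = L₀ − L_s = 35.8 − 19.2 = 16.6 mm

16.6 mm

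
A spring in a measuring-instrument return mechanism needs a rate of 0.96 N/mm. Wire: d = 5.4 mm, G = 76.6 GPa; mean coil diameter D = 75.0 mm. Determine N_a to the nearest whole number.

N_a = Gd⁴/(8D³k) = (76.6×10³ × 5.4⁴)/(8 × 75.0³ × 0.96)
    = 6.51334e+07 / 3.24e+06 = 20.1 → 20 coils

20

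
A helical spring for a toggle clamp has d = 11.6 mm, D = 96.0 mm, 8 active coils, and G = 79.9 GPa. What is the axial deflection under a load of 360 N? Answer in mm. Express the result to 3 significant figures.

k = Gd⁴/(8D³N_a) = (79.9×10³)(11.6⁴)/(8·96.0³·8) = 25.55 N/mm
δ = F/k = 360 / 25.55 = 14.09 mm

14.1 mm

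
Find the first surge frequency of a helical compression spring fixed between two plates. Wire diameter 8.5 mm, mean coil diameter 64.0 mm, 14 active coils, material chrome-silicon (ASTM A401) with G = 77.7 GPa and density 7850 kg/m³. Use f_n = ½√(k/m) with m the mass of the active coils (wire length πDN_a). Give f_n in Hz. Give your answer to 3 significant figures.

52.5 Hz

k = Gd⁴/(8D³N_a) = (77.7×10³)(8.5⁴)/(8·64.0³·14) = 13.815 N/mm = 13815 N/m
Wire length L = πDN_a = π·64.0·14 = 2814.9 mm
m = ρ·(πd²/4)·L = 7850 × 56.745×10⁻⁶ m² × 2.8149 m = 1.2539 kg
f_n = ½√(k/m) = 0.5·√(13815/1.2539) = 0.5·√(11018) = 52.482 Hz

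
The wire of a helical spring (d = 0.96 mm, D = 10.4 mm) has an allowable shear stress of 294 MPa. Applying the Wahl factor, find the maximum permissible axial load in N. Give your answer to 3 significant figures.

8.67 N

C = D/d = 10.4/0.96 = 10.8333
K_W = (4C−1)/(4C−4) + 0.615/C = 42.333/39.333 + 0.0568 = 1.1330
τ_max = K·8FD/(πd³) → F_max = τ_allow·πd³/(8DK)
F_max = 294·π·0.96³/(8·10.4·1.1330) = 817.17/94.269 = 8.6685 N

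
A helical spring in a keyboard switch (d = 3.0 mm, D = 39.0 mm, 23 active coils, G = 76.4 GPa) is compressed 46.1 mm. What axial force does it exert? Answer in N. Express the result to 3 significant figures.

26.1 N

k = Gd⁴/(8D³N_a) = (76.4×10³)(3.0⁴)/(8·39.0³·23) = 0.56698 N/mm
F = k·δ = 0.56698 × 46.1 = 26.138 N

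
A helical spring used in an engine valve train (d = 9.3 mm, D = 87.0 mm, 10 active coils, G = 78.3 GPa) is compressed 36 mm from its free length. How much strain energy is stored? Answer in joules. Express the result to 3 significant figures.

7.20 J

k = Gd⁴/(8D³N_a) = (78.3×10³)(9.3⁴)/(8·87.0³·10) = 11.118 N/mm
U = ½kδ² = 0.5 × 11.118 × 36² = 7204.8 N·mm = 7.2048 J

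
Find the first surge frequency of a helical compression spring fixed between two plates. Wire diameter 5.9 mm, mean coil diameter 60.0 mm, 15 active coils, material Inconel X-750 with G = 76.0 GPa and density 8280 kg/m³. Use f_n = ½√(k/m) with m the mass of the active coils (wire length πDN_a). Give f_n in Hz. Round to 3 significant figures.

37.3 Hz

k = Gd⁴/(8D³N_a) = (76.0×10³)(5.9⁴)/(8·60.0³·15) = 3.5529 N/mm = 3552.9 N/m
Wire length L = πDN_a = π·60.0·15 = 2827.4 mm
m = ρ·(πd²/4)·L = 8280 × 27.34×10⁻⁶ m² × 2.8274 m = 0.64005 kg
f_n = ½√(k/m) = 0.5·√(3552.9/0.64005) = 0.5·√(5551) = 37.252 Hz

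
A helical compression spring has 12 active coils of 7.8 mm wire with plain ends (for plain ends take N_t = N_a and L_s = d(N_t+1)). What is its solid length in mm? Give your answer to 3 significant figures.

101 mm

plain ends: N_t = N_a = 12
L_s = d·(N_t+1) = 7.8 × 13 = 101.4 mm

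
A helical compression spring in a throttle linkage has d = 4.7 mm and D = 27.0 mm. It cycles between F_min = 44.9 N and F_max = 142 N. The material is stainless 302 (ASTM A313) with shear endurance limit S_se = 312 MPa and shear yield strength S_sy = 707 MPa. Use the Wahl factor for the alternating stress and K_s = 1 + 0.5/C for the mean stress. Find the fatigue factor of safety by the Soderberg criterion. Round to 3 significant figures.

4.43

C = D/d = 27.0/4.7 = 5.7447; K_W = (4C−1)/(4C−4)+0.615/C = 1.2651; K_s = 1+0.5/C = 1.0870
F_a = (F_max−F_min)/2 = 48.55 N; F_m = (F_max+F_min)/2 = 93.45 N
τ_a = K_W·8F_aD/(πd³) = 1.2651 × 32.151 = 40.676 MPa
τ_m = K_s·8F_mD/(πd³) = 1.0870 × 61.886 = 67.272 MPa
Soderberg: 1/n_f = τ_a/S_se + τ_m/S_sy = 40.676/312 + 67.272/707 = 0.13037 + 0.09515 = 0.22552
n_f = 1/0.22552 = 4.434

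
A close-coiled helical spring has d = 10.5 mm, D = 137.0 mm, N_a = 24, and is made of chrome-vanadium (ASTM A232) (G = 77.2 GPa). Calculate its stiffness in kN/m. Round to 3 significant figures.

k = Gd⁴/(8D³N_a) = (77.2×10³ × 10.5⁴) / (8 × 137.0³ × 24)
  = 9.38371e+08 / 4.937e+08 = 1.9007 N/mm

1.90 kN/m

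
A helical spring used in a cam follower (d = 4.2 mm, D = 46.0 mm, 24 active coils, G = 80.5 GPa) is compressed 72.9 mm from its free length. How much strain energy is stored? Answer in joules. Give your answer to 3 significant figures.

k = Gd⁴/(8D³N_a) = (80.5×10³)(4.2⁴)/(8·46.0³·24) = 1.3404 N/mm
U = ½kδ² = 0.5 × 1.3404 × 72.9² = 3561.6 N·mm = 3.5616 J

3.56 J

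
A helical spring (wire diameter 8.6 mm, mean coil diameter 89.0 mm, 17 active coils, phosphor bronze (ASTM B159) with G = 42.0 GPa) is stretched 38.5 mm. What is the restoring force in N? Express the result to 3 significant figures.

92.3 N

k = Gd⁴/(8D³N_a) = (42.0×10³)(8.6⁴)/(8·89.0³·17) = 2.3963 N/mm
F = k·δ = 2.3963 × 38.5 = 92.256 N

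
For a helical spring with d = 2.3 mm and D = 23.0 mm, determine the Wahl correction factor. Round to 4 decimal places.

C = D/d = 23.0/2.3 = 10.0000
K_W = (4C−1)/(4C−4) + 0.615/C = 39.000/36.000 + 0.0615 = 1.1448

1.1448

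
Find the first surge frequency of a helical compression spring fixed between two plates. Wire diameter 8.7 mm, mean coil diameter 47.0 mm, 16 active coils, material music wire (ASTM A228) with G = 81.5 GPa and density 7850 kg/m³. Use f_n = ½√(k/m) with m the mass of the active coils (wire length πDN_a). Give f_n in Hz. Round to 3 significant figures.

k = Gd⁴/(8D³N_a) = (81.5×10³)(8.7⁴)/(8·47.0³·16) = 35.134 N/mm = 35134 N/m
Wire length L = πDN_a = π·47.0·16 = 2362.5 mm
m = ρ·(πd²/4)·L = 7850 × 59.447×10⁻⁶ m² × 2.3625 m = 1.1025 kg
f_n = ½√(k/m) = 0.5·√(35134/1.1025) = 0.5·√(31869) = 89.259 Hz

89.3 Hz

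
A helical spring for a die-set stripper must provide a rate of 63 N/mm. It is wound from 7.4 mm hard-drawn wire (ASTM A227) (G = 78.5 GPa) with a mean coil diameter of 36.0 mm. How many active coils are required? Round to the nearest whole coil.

N_a = Gd⁴/(8D³k) = (78.5×10³ × 7.4⁴)/(8 × 36.0³ × 63)
    = 2.35395e+08 / 2.35146e+07 = 10.01 → 10 coils

10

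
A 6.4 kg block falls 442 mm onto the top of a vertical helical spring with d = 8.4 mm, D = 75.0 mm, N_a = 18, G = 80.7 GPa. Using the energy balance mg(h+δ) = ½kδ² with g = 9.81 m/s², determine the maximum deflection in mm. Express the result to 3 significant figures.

102 mm

k = Gd⁴/(8D³N_a) = (80.7×10³)(8.4⁴)/(8·75.0³·18) = 6.6137 N/mm
W = mg = 6.4 × 9.81 = 62.784 N
½kδ² − Wδ − Wh = 0 → δ = (W + √(W² + 2kWh))/k
δ = (62.784 + √(3941.8 + 367067))/6.6137 = (62.784 + 609.11)/6.6137 = 101.59 mm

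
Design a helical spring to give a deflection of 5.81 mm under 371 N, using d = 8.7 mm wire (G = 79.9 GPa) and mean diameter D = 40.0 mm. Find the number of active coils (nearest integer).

Required rate k = F/δ = 371/5.81 = 63.855 N/mm
N_a = Gd⁴/(8D³k) = (79.9×10³ × 8.7⁴)/(8 × 40.0³ × 63.855)
    = 4.57745e+08 / 3.2694e+07 = 14 → 14 coils

14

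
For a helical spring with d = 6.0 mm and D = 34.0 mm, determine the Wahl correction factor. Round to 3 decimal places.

C = D/d = 34.0/6.0 = 5.6667
K_W = (4C−1)/(4C−4) + 0.615/C = 21.667/18.667 + 0.1085 = 1.2692

1.269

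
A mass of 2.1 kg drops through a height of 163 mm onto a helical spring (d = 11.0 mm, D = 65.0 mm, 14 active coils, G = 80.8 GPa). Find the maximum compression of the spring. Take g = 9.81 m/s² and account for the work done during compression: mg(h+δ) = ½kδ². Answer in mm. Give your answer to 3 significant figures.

k = Gd⁴/(8D³N_a) = (80.8×10³)(11.0⁴)/(8·65.0³·14) = 38.461 N/mm
W = mg = 2.1 × 9.81 = 20.601 N
½kδ² − Wδ − Wh = 0 → δ = (W + √(W² + 2kWh))/k
δ = (20.601 + √(424.4 + 258303))/38.461 = (20.601 + 508.65)/38.461 = 13.761 mm

13.8 mm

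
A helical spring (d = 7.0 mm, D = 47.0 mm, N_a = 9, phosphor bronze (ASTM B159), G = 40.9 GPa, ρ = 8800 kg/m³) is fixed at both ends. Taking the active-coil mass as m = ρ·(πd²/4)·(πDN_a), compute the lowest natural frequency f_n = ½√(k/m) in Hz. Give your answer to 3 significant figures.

k = Gd⁴/(8D³N_a) = (40.9×10³)(7.0⁴)/(8·47.0³·9) = 13.137 N/mm = 13137 N/m
Wire length L = πDN_a = π·47.0·9 = 1328.9 mm
m = ρ·(πd²/4)·L = 8800 × 38.485×10⁻⁶ m² × 1.3289 m = 0.45005 kg
f_n = ½√(k/m) = 0.5·√(13137/0.45005) = 0.5·√(29190) = 85.425 Hz

85.4 Hz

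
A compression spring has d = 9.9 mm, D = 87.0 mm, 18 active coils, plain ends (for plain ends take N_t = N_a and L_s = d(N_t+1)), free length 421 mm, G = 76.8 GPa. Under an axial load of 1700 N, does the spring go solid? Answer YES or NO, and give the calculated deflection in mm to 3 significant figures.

NO, δ = 219 mm

k = Gd⁴/(8D³N_a) = (76.8×10³)(9.9⁴)/(8·87.0³·18) = 7.78 N/mm
N_t = 18; L_s = 9.9·19 = 188.1 mm; δ_solid = L₀ − L_s = 421 − 188.1 = 232.9 mm
δ = F/k = 1700/7.78 = 218.51 mm
δ < δ_solid → spring does not go solid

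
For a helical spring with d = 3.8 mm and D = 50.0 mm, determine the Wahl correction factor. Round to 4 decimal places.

C = D/d = 50.0/3.8 = 13.1579
K_W = (4C−1)/(4C−4) + 0.615/C = 51.632/48.632 + 0.0467 = 1.1084

1.1084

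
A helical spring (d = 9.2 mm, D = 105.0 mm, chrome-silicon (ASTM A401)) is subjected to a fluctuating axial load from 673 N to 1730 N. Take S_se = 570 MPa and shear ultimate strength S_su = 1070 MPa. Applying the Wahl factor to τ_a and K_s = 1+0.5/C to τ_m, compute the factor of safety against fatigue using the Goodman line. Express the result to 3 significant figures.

C = D/d = 105.0/9.2 = 11.4130; K_W = (4C−1)/(4C−4)+0.615/C = 1.1259; K_s = 1+0.5/C = 1.0438
F_a = (F_max−F_min)/2 = 528.5 N; F_m = (F_max+F_min)/2 = 1201.5 N
τ_a = K_W·8F_aD/(πd³) = 1.1259 × 181.47 = 204.32 MPa
τ_m = K_s·8F_mD/(πd³) = 1.0438 × 412.56 = 430.64 MPa
Goodman: 1/n_f = τ_a/S_se + τ_m/S_su = 204.32/570 + 430.64/1070 = 0.35846 + 0.40246 = 0.76092
n_f = 1/0.76092 = 1.314

1.31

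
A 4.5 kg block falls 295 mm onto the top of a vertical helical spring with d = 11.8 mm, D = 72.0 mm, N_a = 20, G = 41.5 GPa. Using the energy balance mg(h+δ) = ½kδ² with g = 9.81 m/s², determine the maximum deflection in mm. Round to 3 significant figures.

47.4 mm

k = Gd⁴/(8D³N_a) = (41.5×10³)(11.8⁴)/(8·72.0³·20) = 13.473 N/mm
W = mg = 4.5 × 9.81 = 44.145 N
½kδ² − Wδ − Wh = 0 → δ = (W + √(W² + 2kWh))/k
δ = (44.145 + √(1948.8 + 350907))/13.473 = (44.145 + 594.02)/13.473 = 47.367 mm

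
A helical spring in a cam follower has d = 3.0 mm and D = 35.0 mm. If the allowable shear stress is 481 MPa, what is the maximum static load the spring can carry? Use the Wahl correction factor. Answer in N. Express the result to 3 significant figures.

C = D/d = 35.0/3.0 = 11.6667
K_W = (4C−1)/(4C−4) + 0.615/C = 45.667/42.667 + 0.0527 = 1.1230
τ_max = K·8FD/(πd³) → F_max = τ_allow·πd³/(8DK)
F_max = 481·π·3.0³/(8·35.0·1.1230) = 40800/314.45 = 129.75 N

130 N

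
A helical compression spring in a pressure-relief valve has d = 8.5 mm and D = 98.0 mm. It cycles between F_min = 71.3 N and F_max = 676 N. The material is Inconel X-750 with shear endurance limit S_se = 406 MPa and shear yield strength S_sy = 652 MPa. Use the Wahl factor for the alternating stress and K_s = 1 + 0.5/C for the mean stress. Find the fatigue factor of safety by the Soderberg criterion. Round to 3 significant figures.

C = D/d = 98.0/8.5 = 11.5294; K_W = (4C−1)/(4C−4)+0.615/C = 1.1246; K_s = 1+0.5/C = 1.0434
F_a = (F_max−F_min)/2 = 302.35 N; F_m = (F_max+F_min)/2 = 373.65 N
τ_a = K_W·8F_aD/(πd³) = 1.1246 × 122.86 = 138.17 MPa
τ_m = K_s·8F_mD/(πd³) = 1.0434 × 151.84 = 158.42 MPa
Soderberg: 1/n_f = τ_a/S_se + τ_m/S_sy = 138.17/406 + 158.42/652 = 0.34031 + 0.24298 = 0.58329
n_f = 1/0.58329 = 1.714

1.71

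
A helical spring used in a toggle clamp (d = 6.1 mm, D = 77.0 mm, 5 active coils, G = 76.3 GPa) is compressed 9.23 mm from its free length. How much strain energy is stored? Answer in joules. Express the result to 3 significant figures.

0.246 J

k = Gd⁴/(8D³N_a) = (76.3×10³)(6.1⁴)/(8·77.0³·5) = 5.7851 N/mm
U = ½kδ² = 0.5 × 5.7851 × 9.23² = 246.43 N·mm = 0.24643 J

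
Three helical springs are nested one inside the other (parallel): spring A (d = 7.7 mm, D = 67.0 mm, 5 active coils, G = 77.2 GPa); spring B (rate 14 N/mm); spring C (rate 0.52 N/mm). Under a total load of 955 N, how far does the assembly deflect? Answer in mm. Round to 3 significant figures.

25.8 mm

k_A = Gd⁴/(8D³N_a) = (77.2×10³)(7.7⁴)/(8·67.0³·5) = 22.558 N/mm
Parallel: k_eq = 22.558 + 14 + 0.52 = 37.078 N/mm
δ = F/k_eq = 955/37.078 = 25.757 mm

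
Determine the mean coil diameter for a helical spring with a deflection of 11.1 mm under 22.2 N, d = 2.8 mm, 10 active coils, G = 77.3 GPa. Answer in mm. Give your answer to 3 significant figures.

31.0 mm

Required rate k = F/δ = 22.2/11.1 = 2 N/mm
D = (Gd⁴/(8N_a·k))^(1/3) = (77.3×10³·2.8⁴/(8·10·2))^(1/3)
  = (29695.6)^(1/3) = 30.9669 mm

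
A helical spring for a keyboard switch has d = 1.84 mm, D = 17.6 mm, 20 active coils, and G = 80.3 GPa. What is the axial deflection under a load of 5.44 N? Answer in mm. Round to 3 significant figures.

5.16 mm

k = Gd⁴/(8D³N_a) = (80.3×10³)(1.84⁴)/(8·17.6³·20) = 1.0552 N/mm
δ = F/k = 5.44 / 1.0552 = 5.1555 mm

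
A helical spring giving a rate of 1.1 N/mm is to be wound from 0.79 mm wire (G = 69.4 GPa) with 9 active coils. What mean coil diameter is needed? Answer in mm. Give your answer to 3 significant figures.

6.99 mm

D = (Gd⁴/(8N_a·k))^(1/3) = (69.4×10³·0.79⁴/(8·9·1.1))^(1/3)
  = (341.305)^(1/3) = 6.9885 mm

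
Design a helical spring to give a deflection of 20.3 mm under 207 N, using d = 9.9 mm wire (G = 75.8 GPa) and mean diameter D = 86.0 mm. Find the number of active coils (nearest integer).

Required rate k = F/δ = 207/20.3 = 10.197 N/mm
N_a = Gd⁴/(8D³k) = (75.8×10³ × 9.9⁴)/(8 × 86.0³ × 10.197)
    = 7.28132e+08 / 5.18871e+07 = 14.03 → 14 coils

14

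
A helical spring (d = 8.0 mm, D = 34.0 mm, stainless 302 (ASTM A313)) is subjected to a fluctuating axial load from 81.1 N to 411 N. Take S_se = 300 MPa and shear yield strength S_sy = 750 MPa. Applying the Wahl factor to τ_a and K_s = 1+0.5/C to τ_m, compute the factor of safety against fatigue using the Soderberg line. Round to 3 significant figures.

C = D/d = 34.0/8.0 = 4.2500; K_W = (4C−1)/(4C−4)+0.615/C = 1.3755; K_s = 1+0.5/C = 1.1176
F_a = (F_max−F_min)/2 = 164.95 N; F_m = (F_max+F_min)/2 = 246.05 N
τ_a = K_W·8F_aD/(πd³) = 1.3755 × 27.893 = 38.367 MPa
τ_m = K_s·8F_mD/(πd³) = 1.1176 × 41.608 = 46.503 MPa
Soderberg: 1/n_f = τ_a/S_se + τ_m/S_sy = 38.367/300 + 46.503/750 = 0.12789 + 0.06200 = 0.18989
n_f = 1/0.18989 = 5.266

5.27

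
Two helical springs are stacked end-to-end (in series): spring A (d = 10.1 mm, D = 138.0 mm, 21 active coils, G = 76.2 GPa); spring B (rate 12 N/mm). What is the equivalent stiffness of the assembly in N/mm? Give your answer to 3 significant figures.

1.56 N/mm

k_A = Gd⁴/(8D³N_a) = (76.2×10³)(10.1⁴)/(8·138.0³·21) = 1.7959 N/mm
Series: 1/k_eq = 1/1.7959 + 1/12 = 0.64014; k_eq = 1.5622 N/mm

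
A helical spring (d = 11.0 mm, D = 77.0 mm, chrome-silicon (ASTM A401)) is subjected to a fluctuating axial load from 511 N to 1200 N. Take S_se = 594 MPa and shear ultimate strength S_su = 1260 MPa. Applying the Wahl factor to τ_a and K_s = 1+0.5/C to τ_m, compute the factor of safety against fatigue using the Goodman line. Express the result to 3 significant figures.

C = D/d = 77.0/11.0 = 7.0000; K_W = (4C−1)/(4C−4)+0.615/C = 1.2129; K_s = 1+0.5/C = 1.0714
F_a = (F_max−F_min)/2 = 344.5 N; F_m = (F_max+F_min)/2 = 855.5 N
τ_a = K_W·8F_aD/(πd³) = 1.2129 × 50.751 = 61.553 MPa
τ_m = K_s·8F_mD/(πd³) = 1.0714 × 126.03 = 135.03 MPa
Goodman: 1/n_f = τ_a/S_se + τ_m/S_su = 61.553/594 + 135.03/1260 = 0.10363 + 0.10717 = 0.21079
n_f = 1/0.21079 = 4.744

4.74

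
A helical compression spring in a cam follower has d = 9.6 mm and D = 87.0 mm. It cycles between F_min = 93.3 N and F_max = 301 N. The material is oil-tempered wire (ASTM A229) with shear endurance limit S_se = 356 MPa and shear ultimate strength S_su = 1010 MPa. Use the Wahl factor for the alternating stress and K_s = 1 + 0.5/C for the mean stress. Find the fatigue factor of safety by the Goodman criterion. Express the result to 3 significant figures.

7.33

C = D/d = 87.0/9.6 = 9.0625; K_W = (4C−1)/(4C−4)+0.615/C = 1.1609; K_s = 1+0.5/C = 1.0552
F_a = (F_max−F_min)/2 = 103.85 N; F_m = (F_max+F_min)/2 = 197.15 N
τ_a = K_W·8F_aD/(πd³) = 1.1609 × 26.005 = 30.188 MPa
τ_m = K_s·8F_mD/(πd³) = 1.0552 × 49.368 = 52.091 MPa
Goodman: 1/n_f = τ_a/S_se + τ_m/S_su = 30.188/356 + 52.091/1010 = 0.08480 + 0.05158 = 0.13637
n_f = 1/0.13637 = 7.333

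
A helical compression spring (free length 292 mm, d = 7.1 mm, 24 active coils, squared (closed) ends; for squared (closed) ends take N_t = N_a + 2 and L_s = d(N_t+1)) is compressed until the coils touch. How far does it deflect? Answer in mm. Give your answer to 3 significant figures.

N_t = 26; L_s = 7.1·27 = 191.7 mm
δ_solid = L₀ − L_s = 292 − 191.7 = 100.3 mm

100 mm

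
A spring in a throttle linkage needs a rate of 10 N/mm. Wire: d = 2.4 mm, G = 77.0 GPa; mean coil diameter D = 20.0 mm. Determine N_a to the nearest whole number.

4

N_a = Gd⁴/(8D³k) = (77.0×10³ × 2.4⁴)/(8 × 20.0³ × 10)
    = 2.55468e+06 / 640000 = 3.992 → 4 coils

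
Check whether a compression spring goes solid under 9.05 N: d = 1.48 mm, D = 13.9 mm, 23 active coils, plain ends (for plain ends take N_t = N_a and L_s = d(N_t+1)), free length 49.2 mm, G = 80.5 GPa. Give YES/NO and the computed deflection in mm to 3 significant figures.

NO, δ = 11.6 mm

k = Gd⁴/(8D³N_a) = (80.5×10³)(1.48⁴)/(8·13.9³·23) = 0.78159 N/mm
N_t = 23; L_s = 1.48·24 = 35.52 mm; δ_solid = L₀ − L_s = 49.2 − 35.52 = 13.68 mm
δ = F/k = 9.05/0.78159 = 11.579 mm
δ < δ_solid → spring does not go solid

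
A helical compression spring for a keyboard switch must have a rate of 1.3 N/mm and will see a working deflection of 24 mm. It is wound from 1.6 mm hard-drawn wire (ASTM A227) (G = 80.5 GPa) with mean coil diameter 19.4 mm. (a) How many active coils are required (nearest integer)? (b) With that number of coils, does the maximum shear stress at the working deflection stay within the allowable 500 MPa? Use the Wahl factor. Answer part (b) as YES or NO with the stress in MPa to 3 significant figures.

N_a = Gd⁴/(8D³k) = (80.5×10³)(1.6⁴)/(8·19.4³·1.3) = 6.948 → N_a = 7
Actual rate k = Gd⁴/(8D³·7) = 1.2903 N/mm
Working load F = kδ = 1.2903·24 = 30.967 N
C = 19.4/1.6 = 12.1250; K_W = (4C−1)/(4C−4)+0.615/C = 1.1181
τ_max = K_W·8FD/(πd³) = 1.1181·373.49 = 417.61 MPa
τ_max ≤ 500 MPa → acceptable

(a) 7 coils; (b) YES, τ_max = 418 MPa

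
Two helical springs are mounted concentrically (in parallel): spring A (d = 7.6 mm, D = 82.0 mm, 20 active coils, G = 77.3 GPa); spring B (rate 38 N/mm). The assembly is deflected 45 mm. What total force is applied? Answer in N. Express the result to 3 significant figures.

k_A = Gd⁴/(8D³N_a) = (77.3×10³)(7.6⁴)/(8·82.0³·20) = 2.9233 N/mm
Parallel: k_eq = 2.9233 + 38 = 40.923 N/mm
F = k_eq·δ = 40.923·45 = 1841.5 N

1840 N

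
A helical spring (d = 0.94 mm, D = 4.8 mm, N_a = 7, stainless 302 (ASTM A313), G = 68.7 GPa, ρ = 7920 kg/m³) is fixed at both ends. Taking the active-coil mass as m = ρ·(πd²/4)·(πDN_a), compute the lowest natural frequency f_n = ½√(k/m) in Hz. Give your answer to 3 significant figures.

k = Gd⁴/(8D³N_a) = (68.7×10³)(0.94⁴)/(8·4.8³·7) = 8.6608 N/mm = 8660.8 N/m
Wire length L = πDN_a = π·4.8·7 = 105.56 mm
m = ρ·(πd²/4)·L = 7920 × 0.69398×10⁻⁶ m² × 0.10556 m = 0.00058018 kg
f_n = ½√(k/m) = 0.5·√(8660.8/0.00058018) = 0.5·√(1.4928e+07) = 1931.8 Hz

1930 Hz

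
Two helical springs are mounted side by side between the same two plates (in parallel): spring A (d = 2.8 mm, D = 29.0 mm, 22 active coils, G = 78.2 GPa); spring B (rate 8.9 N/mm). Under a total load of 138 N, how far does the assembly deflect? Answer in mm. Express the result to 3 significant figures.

k_A = Gd⁴/(8D³N_a) = (78.2×10³)(2.8⁴)/(8·29.0³·22) = 1.1198 N/mm
Parallel: k_eq = 1.1198 + 8.9 = 10.02 N/mm
δ = F/k_eq = 138/10.02 = 13.773 mm

13.8 mm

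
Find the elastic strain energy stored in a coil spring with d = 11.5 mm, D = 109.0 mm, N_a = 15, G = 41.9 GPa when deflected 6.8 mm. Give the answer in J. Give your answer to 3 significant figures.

k = Gd⁴/(8D³N_a) = (41.9×10³)(11.5⁴)/(8·109.0³·15) = 4.7157 N/mm
U = ½kδ² = 0.5 × 4.7157 × 6.8² = 109.03 N·mm = 0.10903 J

0.109 J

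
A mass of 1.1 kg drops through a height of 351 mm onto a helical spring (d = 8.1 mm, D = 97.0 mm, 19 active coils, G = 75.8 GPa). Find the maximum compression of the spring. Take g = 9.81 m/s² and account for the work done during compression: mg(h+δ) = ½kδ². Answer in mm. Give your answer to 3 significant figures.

k = Gd⁴/(8D³N_a) = (75.8×10³)(8.1⁴)/(8·97.0³·19) = 2.3521 N/mm
W = mg = 1.1 × 9.81 = 10.791 N
½kδ² − Wδ − Wh = 0 → δ = (W + √(W² + 2kWh))/k
δ = (10.791 + √(116.45 + 17817.6))/2.3521 = (10.791 + 133.92)/2.3521 = 61.524 mm

61.5 mm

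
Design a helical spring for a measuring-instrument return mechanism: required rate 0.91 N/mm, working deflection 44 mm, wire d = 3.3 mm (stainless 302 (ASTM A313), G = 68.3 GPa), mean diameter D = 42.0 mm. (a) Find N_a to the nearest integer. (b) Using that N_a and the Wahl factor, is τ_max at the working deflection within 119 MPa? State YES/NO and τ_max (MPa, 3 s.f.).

N_a = Gd⁴/(8D³k) = (68.3×10³)(3.3⁴)/(8·42.0³·0.91) = 15.02 → N_a = 15
Actual rate k = Gd⁴/(8D³·15) = 0.91106 N/mm
Working load F = kδ = 0.91106·44 = 40.087 N
C = 42.0/3.3 = 12.7273; K_W = (4C−1)/(4C−4)+0.615/C = 1.1123
τ_max = K_W·8FD/(πd³) = 1.1123·119.3 = 132.7 MPa
τ_max > 119 MPa → exceeds allowable

(a) 15 coils; (b) NO, τ_max = 133 MPa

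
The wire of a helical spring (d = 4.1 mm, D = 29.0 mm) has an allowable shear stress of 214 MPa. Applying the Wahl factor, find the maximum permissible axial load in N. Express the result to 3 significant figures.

165 N

C = D/d = 29.0/4.1 = 7.0732
K_W = (4C−1)/(4C−4) + 0.615/C = 27.293/24.293 + 0.0869 = 1.2104
τ_max = K·8FD/(πd³) → F_max = τ_allow·πd³/(8DK)
F_max = 214·π·4.1³/(8·29.0·1.2104) = 46336/280.82 = 165 N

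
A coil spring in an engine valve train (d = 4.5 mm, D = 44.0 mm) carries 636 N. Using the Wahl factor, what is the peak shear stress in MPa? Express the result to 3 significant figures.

898 MPa

Spring index C = D/d = 44.0/4.5 = 9.7778
K_W = (4C−1)/(4C−4) + 0.615/C = 38.111/35.111 + 0.0629 = 1.1483
τ₀ = 8FD/(πd³) = 8·636·44.0/(π·4.5³) = 223872/286.28 = 782.01 MPa
τ_max = K·τ₀ = 1.1483 × 782.01 = 898.01 MPa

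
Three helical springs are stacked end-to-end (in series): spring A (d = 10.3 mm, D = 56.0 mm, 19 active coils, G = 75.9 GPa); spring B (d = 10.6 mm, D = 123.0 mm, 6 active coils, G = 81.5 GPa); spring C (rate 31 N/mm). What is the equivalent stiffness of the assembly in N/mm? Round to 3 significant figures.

6.65 N/mm

k_A = Gd⁴/(8D³N_a) = (75.9×10³)(10.3⁴)/(8·56.0³·19) = 32.002 N/mm
k_B = Gd⁴/(8D³N_a) = (81.5×10³)(10.6⁴)/(8·123.0³·6) = 11.519 N/mm
Series: 1/k_eq = 1/32.002 + 1/11.519 + 1/31 = 0.15032; k_eq = 6.6526 N/mm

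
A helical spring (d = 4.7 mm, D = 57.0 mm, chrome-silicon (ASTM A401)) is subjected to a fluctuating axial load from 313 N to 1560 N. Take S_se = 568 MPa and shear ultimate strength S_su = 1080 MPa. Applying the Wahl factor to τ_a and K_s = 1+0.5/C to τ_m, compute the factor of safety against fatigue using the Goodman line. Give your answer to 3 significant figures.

C = D/d = 57.0/4.7 = 12.1277; K_W = (4C−1)/(4C−4)+0.615/C = 1.1181; K_s = 1+0.5/C = 1.0412
F_a = (F_max−F_min)/2 = 623.5 N; F_m = (F_max+F_min)/2 = 936.5 N
τ_a = K_W·8F_aD/(πd³) = 1.1181 × 871.68 = 974.64 MPa
τ_m = K_s·8F_mD/(πd³) = 1.0412 × 1309.3 = 1363.2 MPa
Goodman: 1/n_f = τ_a/S_se + τ_m/S_su = 974.64/568 + 1363.2/1080 = 1.71591 + 1.26227 = 2.9782
n_f = 1/2.9782 = 0.3358

0.336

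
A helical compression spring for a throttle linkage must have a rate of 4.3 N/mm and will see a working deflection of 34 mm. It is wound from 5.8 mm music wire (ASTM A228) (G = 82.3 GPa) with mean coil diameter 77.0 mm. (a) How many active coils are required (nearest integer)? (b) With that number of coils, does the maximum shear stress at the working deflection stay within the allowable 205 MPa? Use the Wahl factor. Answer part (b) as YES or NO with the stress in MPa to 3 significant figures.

(a) 6 coils; (b) YES, τ_max = 161 MPa

N_a = Gd⁴/(8D³k) = (82.3×10³)(5.8⁴)/(8·77.0³·4.3) = 5.93 → N_a = 6
Actual rate k = Gd⁴/(8D³·6) = 4.2501 N/mm
Working load F = kδ = 4.2501·34 = 144.5 N
C = 77.0/5.8 = 13.2759; K_W = (4C−1)/(4C−4)+0.615/C = 1.1074
τ_max = K_W·8FD/(πd³) = 1.1074·145.22 = 160.82 MPa
τ_max ≤ 205 MPa → acceptable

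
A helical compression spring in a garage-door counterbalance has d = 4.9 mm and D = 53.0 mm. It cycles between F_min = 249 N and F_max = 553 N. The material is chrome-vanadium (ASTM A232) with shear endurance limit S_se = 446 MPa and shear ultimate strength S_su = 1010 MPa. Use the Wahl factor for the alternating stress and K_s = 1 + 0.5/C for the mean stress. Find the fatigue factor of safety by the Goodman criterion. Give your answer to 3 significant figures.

1.09

C = D/d = 53.0/4.9 = 10.8163; K_W = (4C−1)/(4C−4)+0.615/C = 1.1333; K_s = 1+0.5/C = 1.0462
F_a = (F_max−F_min)/2 = 152 N; F_m = (F_max+F_min)/2 = 401 N
τ_a = K_W·8F_aD/(πd³) = 1.1333 × 174.37 = 197.61 MPa
τ_m = K_s·8F_mD/(πd³) = 1.0462 × 460.02 = 481.28 MPa
Goodman: 1/n_f = τ_a/S_se + τ_m/S_su = 197.61/446 + 481.28/1010 = 0.44306 + 0.47651 = 0.91958
n_f = 1/0.91958 = 1.087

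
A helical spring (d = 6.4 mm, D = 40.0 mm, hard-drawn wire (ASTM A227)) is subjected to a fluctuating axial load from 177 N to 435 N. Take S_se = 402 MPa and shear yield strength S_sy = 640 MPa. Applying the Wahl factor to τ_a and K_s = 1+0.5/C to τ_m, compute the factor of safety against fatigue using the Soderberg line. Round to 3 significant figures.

2.81

C = D/d = 40.0/6.4 = 6.2500; K_W = (4C−1)/(4C−4)+0.615/C = 1.2413; K_s = 1+0.5/C = 1.0800
F_a = (F_max−F_min)/2 = 129 N; F_m = (F_max+F_min)/2 = 306 N
τ_a = K_W·8F_aD/(πd³) = 1.2413 × 50.124 = 62.217 MPa
τ_m = K_s·8F_mD/(πd³) = 1.0800 × 118.9 = 128.41 MPa
Soderberg: 1/n_f = τ_a/S_se + τ_m/S_sy = 62.217/402 + 128.41/640 = 0.15477 + 0.20064 = 0.35541
n_f = 1/0.35541 = 2.814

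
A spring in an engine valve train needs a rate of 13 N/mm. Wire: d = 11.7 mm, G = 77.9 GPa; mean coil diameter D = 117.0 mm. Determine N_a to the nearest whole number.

9

N_a = Gd⁴/(8D³k) = (77.9×10³ × 11.7⁴)/(8 × 117.0³ × 13)
    = 1.45976e+09 / 1.66568e+08 = 8.764 → 9 coils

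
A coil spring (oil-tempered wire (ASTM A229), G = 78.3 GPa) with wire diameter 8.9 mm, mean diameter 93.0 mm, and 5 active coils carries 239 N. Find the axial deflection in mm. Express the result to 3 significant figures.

15.7 mm

k = Gd⁴/(8D³N_a) = (78.3×10³)(8.9⁴)/(8·93.0³·5) = 15.269 N/mm
δ = F/k = 239 / 15.269 = 15.653 mm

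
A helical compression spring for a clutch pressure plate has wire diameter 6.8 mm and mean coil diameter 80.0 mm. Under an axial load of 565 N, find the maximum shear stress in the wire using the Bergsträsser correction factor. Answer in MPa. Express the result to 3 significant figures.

Spring index C = D/d = 80.0/6.8 = 11.7647
K_B = (4C+2)/(4C−3) = 49.059/44.059 = 1.1135
τ₀ = 8FD/(πd³) = 8·565·80.0/(π·6.8³) = 361600/987.82 = 366.06 MPa
τ_max = K·τ₀ = 1.1135 × 366.06 = 407.6 MPa

408 MPa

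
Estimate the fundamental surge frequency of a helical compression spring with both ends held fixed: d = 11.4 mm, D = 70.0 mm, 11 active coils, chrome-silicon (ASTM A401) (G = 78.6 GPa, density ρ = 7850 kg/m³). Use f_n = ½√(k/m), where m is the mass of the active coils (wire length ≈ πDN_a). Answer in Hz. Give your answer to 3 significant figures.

k = Gd⁴/(8D³N_a) = (78.6×10³)(11.4⁴)/(8·70.0³·11) = 43.981 N/mm = 43981 N/m
Wire length L = πDN_a = π·70.0·11 = 2419 mm
m = ρ·(πd²/4)·L = 7850 × 102.07×10⁻⁶ m² × 2.419 m = 1.9383 kg
f_n = ½√(k/m) = 0.5·√(43981/1.9383) = 0.5·√(22691) = 75.318 Hz

75.3 Hz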